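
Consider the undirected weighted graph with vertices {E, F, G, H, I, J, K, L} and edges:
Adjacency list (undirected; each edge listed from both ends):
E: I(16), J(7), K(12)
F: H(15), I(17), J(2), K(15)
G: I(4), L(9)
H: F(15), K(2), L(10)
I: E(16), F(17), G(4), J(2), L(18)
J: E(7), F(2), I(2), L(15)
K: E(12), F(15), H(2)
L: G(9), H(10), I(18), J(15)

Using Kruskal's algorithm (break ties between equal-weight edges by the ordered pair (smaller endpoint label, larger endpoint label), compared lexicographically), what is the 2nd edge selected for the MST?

Kruskal: consider edges lightest-first.
F-J (2): add — endpoints in different components.
H-K (2): add — endpoints in different components.
I-J (2): add — endpoints in different components.
G-I (4): add — endpoints in different components.
E-J (7): add — endpoints in different components.
G-L (9): add — endpoints in different components.
H-L (10): add — endpoints in different components.
The 2nd edge added is H-K.

H-K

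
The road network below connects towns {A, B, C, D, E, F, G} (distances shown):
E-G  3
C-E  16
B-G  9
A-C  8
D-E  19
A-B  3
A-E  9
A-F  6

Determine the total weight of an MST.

48

Sort edges by weight, then run Kruskal:
A-B (3): add — endpoints in different components.
E-G (3): add — endpoints in different components.
A-F (6): add — endpoints in different components.
A-C (8): add — endpoints in different components.
A-E (9): add — endpoints in different components.
B-G (9): skip — B and G already connected.
C-E (16): skip — C and E already connected.
D-E (19): add — endpoints in different components.
MST edges: A-B, E-G, A-F, A-C, A-E, D-E; total weight 3+3+6+8+9+19 = 48.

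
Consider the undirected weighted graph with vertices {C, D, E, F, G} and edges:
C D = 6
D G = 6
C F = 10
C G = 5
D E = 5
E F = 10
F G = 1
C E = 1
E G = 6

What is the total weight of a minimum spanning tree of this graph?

12

Sort edges by weight, then run Kruskal:
C E (1): add. Components now {C,E} {D} {F} {G}
F G (1): add. Components now {C,E} {D} {F,G}
C G (5): add. Components now {C,E,F,G} {D}
D E (5): add. Components now {C,D,E,F,G}
MST edges: C E, F G, C G, D E; total weight 1+1+5+5 = 12.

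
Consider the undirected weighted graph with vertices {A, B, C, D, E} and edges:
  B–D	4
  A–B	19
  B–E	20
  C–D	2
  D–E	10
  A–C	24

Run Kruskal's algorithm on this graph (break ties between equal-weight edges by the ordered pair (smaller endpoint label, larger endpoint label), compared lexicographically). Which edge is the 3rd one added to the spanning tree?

Sort edges by weight, then run Kruskal:
C–D (2): add. Components now {A} {B} {C,D} {E}
B–D (4): add. Components now {A} {B,C,D} {E}
D–E (10): add. Components now {A} {B,C,D,E}
A–B (19): add. Components now {A,B,C,D,E}
The 3rd edge added is D–E.

D-E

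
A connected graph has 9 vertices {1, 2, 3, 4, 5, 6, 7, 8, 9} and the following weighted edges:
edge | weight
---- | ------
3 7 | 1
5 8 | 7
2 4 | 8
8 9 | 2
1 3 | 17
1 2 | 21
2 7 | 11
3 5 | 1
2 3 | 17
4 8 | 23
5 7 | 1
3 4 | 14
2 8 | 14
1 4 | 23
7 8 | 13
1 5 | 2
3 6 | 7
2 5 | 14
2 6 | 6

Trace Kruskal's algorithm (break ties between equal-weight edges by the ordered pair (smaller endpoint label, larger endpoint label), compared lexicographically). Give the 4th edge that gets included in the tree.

8-9

Kruskal's algorithm — process edges by increasing weight (ties by edge label):
3 5 (1): add — endpoints in different components.
3 7 (1): add — endpoints in different components.
5 7 (1): skip — 5 and 7 already connected.
1 5 (2): add — endpoints in different components.
8 9 (2): add — endpoints in different components.
2 6 (6): add — endpoints in different components.
3 6 (7): add — endpoints in different components.
5 8 (7): add — endpoints in different components.
2 4 (8): add — endpoints in different components.
The 4th edge added is 8 9.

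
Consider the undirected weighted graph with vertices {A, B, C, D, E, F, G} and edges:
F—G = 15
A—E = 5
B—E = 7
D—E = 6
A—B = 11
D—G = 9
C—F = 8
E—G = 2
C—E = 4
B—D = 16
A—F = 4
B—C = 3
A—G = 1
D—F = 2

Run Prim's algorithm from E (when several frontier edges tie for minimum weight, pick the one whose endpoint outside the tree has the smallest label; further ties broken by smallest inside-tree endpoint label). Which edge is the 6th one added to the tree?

D-F

Grow the tree from E using Prim:
Step 1: cheapest edge leaving the tree is E—G (2); add G.
Step 2: cheapest edge leaving the tree is A—G (1); add A.
Step 3: cheapest edge leaving the tree is C—E (4); add C.
Step 4: cheapest edge leaving the tree is B—C (3); add B.
Step 5: cheapest edge leaving the tree is A—F (4); add F.
Step 6: cheapest edge leaving the tree is D—F (2); add D.
The 6th edge added is D—F.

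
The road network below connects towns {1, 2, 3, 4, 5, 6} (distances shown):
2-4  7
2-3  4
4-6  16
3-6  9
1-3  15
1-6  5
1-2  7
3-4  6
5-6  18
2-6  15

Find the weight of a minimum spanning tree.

Sort edges by weight, then run Kruskal:
2-3 (4): add — endpoints in different components.
1-6 (5): add — endpoints in different components.
3-4 (6): add — endpoints in different components.
1-2 (7): add — endpoints in different components.
2-4 (7): skip — 2 and 4 already connected.
3-6 (9): skip — 3 and 6 already connected.
1-3 (15): skip — 1 and 3 already connected.
2-6 (15): skip — 2 and 6 already connected.
4-6 (16): skip — 4 and 6 already connected.
5-6 (18): add — endpoints in different components.
MST edges: 2-3, 1-6, 3-4, 1-2, 5-6; total weight 4+5+6+7+18 = 40.

40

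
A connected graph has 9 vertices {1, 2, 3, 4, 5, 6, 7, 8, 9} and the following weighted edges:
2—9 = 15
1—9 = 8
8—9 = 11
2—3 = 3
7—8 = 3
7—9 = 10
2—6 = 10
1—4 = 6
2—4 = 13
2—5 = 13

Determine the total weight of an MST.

66

Prim, starting at 4.
Step 1: cheapest edge leaving the tree is 1—4 (6); add 1.
Step 2: cheapest edge leaving the tree is 1—9 (8); add 9.
Step 3: cheapest edge leaving the tree is 7—9 (10); add 7.
Step 4: cheapest edge leaving the tree is 7—8 (3); add 8.
Step 5: cheapest edge leaving the tree is 2—4 (13); add 2.
Step 6: cheapest edge leaving the tree is 2—3 (3); add 3.
Step 7: cheapest edge leaving the tree is 2—6 (10); add 6.
Step 8: cheapest edge leaving the tree is 2—5 (13); add 5.
MST edges: 1—4, 1—9, 7—9, 7—8, 2—4, 2—3, 2—6, 2—5; total weight 6+8+10+3+13+3+10+13 = 66.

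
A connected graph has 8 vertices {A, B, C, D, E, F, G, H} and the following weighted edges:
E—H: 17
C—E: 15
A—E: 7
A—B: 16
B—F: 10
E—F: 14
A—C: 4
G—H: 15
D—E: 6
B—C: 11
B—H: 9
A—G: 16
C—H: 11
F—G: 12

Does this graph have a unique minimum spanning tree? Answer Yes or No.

Sort edges by weight, then run Kruskal:
A—C (4): add — endpoints in different components.
D—E (6): add — endpoints in different components.
A—E (7): add — endpoints in different components.
B—H (9): add — endpoints in different components.
B—F (10): add — endpoints in different components.
B—C (11): add — endpoints in different components.
C—H (11): skip — C and H already connected.
F—G (12): add — endpoints in different components.
Non-tree edge C—H has weight 11, equal to the heaviest edge on its tree cycle — swapping gives another MST of the same weight. Not unique.

No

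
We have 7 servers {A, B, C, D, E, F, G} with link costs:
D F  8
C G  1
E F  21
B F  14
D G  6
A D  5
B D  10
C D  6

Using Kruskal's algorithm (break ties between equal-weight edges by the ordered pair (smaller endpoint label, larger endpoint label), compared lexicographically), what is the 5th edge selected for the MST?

Kruskal's algorithm — process edges by increasing weight (ties by edge label):
C G (1): add — endpoints in different components.
A D (5): add — endpoints in different components.
C D (6): add — endpoints in different components.
D G (6): skip — D and G already connected.
D F (8): add — endpoints in different components.
B D (10): add — endpoints in different components.
B F (14): skip — B and F already connected.
E F (21): add — endpoints in different components.
The 5th edge added is B D.

B-D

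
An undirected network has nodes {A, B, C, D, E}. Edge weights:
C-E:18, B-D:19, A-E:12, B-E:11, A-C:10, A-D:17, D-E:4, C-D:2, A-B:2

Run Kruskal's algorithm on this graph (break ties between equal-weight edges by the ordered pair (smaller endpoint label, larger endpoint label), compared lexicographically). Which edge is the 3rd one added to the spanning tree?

D-E

Kruskal's algorithm — process edges by increasing weight (ties by edge label):
A-B (2): add — endpoints in different components.
C-D (2): add — endpoints in different components.
D-E (4): add — endpoints in different components.
A-C (10): add — endpoints in different components.
The 3rd edge added is D-E.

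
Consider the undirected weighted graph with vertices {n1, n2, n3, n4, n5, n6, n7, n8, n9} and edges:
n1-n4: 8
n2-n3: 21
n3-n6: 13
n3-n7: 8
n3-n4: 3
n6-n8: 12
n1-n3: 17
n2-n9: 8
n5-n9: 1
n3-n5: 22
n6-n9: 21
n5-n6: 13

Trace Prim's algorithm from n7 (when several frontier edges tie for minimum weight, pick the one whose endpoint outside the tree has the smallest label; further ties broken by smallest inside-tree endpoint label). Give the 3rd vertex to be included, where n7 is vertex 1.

n4

Prim's algorithm from n7:
Step 1: frontier [n3-n7 8] → take n3-n7 (8); add n3.
Step 2: frontier [n3-n4 3, n3-n6 13, n1-n3 17, n2-n3 21, n3-n5 22] → take n3-n4 (3); add n4.
Step 3: frontier [n3-n6 13, n1-n3 17, n2-n3 21, n3-n5 22, n1-n4 8] → take n1-n4 (8); add n1.
Step 4: frontier [n3-n6 13, n2-n3 21, n3-n5 22] → take n3-n6 (13); add n6.
Step 5: frontier [n2-n3 21, n3-n5 22, n6-n8 12, n5-n6 13, n6-n9 21] → take n6-n8 (12); add n8.
Step 6: frontier [n2-n3 21, n3-n5 22, n5-n6 13, n6-n9 21] → take n5-n6 (13); add n5.
Step 7: frontier [n2-n3 21, n5-n9 1, n6-n9 21] → take n5-n9 (1); add n9.
Step 8: frontier [n2-n3 21, n2-n9 8] → take n2-n9 (8); add n2.
Vertex order: n7, n3, n4, n1, n6, n8, n5, n9, n2. The 3rd vertex is n4.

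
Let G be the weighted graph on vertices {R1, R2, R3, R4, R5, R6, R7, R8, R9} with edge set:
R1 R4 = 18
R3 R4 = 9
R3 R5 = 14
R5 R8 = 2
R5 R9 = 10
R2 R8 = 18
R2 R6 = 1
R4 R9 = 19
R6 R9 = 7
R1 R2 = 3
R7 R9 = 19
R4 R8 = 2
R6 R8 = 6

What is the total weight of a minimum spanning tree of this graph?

49

Prim, starting at R3.
Step 1: frontier [R3 R4 9, R3 R5 14] → take R3 R4 (9); add R4.
Step 2: frontier [R3 R5 14, R4 R8 2, R1 R4 18, R4 R9 19] → take R4 R8 (2); add R8.
Step 3: frontier [R3 R5 14, R1 R4 18, R4 R9 19, R5 R8 2, R6 R8 6, R2 R8 18] → take R5 R8 (2); add R5.
Step 4: frontier [R1 R4 18, R4 R9 19, R5 R9 10, R6 R8 6, R2 R8 18] → take R6 R8 (6); add R6.
Step 5: frontier [R1 R4 18, R4 R9 19, R5 R9 10, R2 R6 1, R6 R9 7, R2 R8 18] → take R2 R6 (1); add R2.
Step 6: frontier [R1 R2 3, R1 R4 18, R4 R9 19, R5 R9 10, R6 R9 7] → take R1 R2 (3); add R1.
Step 7: frontier [R4 R9 19, R5 R9 10, R6 R9 7] → take R6 R9 (7); add R9.
Step 8: frontier [R7 R9 19] → take R7 R9 (19); add R7.
MST edges: R3 R4, R4 R8, R5 R8, R6 R8, R2 R6, R1 R2, R6 R9, R7 R9; total weight 9+2+2+6+1+3+7+19 = 49.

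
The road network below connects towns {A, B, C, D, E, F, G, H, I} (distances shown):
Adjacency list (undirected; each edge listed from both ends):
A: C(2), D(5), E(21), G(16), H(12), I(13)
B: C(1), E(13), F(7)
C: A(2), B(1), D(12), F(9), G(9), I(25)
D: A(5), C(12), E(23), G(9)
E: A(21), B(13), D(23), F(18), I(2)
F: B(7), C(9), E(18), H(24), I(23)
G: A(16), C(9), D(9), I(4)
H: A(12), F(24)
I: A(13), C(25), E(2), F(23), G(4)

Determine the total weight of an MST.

Sort edges by weight, then run Kruskal:
B C (1): add — endpoints in different components.
A C (2): add — endpoints in different components.
E I (2): add — endpoints in different components.
G I (4): add — endpoints in different components.
A D (5): add — endpoints in different components.
B F (7): add — endpoints in different components.
C F (9): skip — C and F already connected.
C G (9): add — endpoints in different components.
D G (9): skip — D and G already connected.
A H (12): add — endpoints in different components.
MST edges: B C, A C, E I, G I, A D, B F, C G, A H; total weight 1+2+2+4+5+7+9+12 = 42.

42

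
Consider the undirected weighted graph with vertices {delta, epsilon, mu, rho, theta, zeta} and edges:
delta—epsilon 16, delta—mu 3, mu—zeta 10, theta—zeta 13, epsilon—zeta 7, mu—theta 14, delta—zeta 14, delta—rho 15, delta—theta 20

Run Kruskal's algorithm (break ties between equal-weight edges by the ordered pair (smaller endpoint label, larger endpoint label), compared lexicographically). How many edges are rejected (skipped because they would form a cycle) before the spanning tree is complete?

Sort edges by weight, then run Kruskal:
delta—mu (3): add — endpoints in different components.
epsilon—zeta (7): add — endpoints in different components.
mu—zeta (10): add — endpoints in different components.
theta—zeta (13): add — endpoints in different components.
delta—zeta (14): skip — delta and zeta already connected.
mu—theta (14): skip — mu and theta already connected.
delta—rho (15): add — endpoints in different components.
Edges rejected before the tree was complete: 2.

2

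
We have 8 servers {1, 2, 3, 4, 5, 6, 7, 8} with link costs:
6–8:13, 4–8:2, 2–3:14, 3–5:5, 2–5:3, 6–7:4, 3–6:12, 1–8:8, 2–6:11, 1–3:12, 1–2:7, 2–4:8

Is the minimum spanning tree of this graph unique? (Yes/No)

No

Sort edges by weight, then run Kruskal:
4–8 (2): add — endpoints in different components.
2–5 (3): add — endpoints in different components.
6–7 (4): add — endpoints in different components.
3–5 (5): add — endpoints in different components.
1–2 (7): add — endpoints in different components.
1–8 (8): add — endpoints in different components.
2–4 (8): skip — 2 and 4 already connected.
2–6 (11): add — endpoints in different components.
Non-tree edge 2–4 has weight 8, equal to the heaviest edge on its tree cycle — swapping gives another MST of the same weight. Not unique.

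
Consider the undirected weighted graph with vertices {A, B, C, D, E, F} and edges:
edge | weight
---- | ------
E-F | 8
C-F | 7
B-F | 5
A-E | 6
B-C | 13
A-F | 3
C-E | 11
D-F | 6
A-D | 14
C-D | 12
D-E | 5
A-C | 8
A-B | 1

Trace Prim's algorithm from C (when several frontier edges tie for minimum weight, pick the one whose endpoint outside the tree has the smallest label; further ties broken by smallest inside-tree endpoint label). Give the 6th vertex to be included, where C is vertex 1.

E

Grow the tree from C using Prim:
Step 1: cheapest edge leaving the tree is C-F (7); add F.
Step 2: cheapest edge leaving the tree is A-F (3); add A.
Step 3: cheapest edge leaving the tree is A-B (1); add B.
Step 4: cheapest edge leaving the tree is D-F (6); add D.
Step 5: cheapest edge leaving the tree is D-E (5); add E.
Vertex order: C, F, A, B, D, E. The 6th vertex is E.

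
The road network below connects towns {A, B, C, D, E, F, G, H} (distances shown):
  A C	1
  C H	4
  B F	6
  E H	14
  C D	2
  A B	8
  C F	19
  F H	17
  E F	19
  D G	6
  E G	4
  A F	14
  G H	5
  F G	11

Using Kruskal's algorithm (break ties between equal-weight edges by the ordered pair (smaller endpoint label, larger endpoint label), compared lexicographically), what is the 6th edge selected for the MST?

B-F

Kruskal's algorithm — process edges by increasing weight (ties by edge label):
A C (1): add — endpoints in different components.
C D (2): add — endpoints in different components.
C H (4): add — endpoints in different components.
E G (4): add — endpoints in different components.
G H (5): add — endpoints in different components.
B F (6): add — endpoints in different components.
D G (6): skip — D and G already connected.
A B (8): add — endpoints in different components.
The 6th edge added is B F.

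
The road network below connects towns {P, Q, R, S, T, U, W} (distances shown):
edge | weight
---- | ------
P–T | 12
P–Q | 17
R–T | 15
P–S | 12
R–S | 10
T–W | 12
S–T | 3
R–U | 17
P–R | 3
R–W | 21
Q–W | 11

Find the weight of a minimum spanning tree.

Prim, starting at S.
Step 1: cheapest edge leaving the tree is S–T (3); add T.
Step 2: cheapest edge leaving the tree is R–S (10); add R.
Step 3: cheapest edge leaving the tree is P–R (3); add P.
Step 4: cheapest edge leaving the tree is T–W (12); add W.
Step 5: cheapest edge leaving the tree is Q–W (11); add Q.
Step 6: cheapest edge leaving the tree is R–U (17); add U.
MST edges: S–T, R–S, P–R, T–W, Q–W, R–U; total weight 3+10+3+12+11+17 = 56.

56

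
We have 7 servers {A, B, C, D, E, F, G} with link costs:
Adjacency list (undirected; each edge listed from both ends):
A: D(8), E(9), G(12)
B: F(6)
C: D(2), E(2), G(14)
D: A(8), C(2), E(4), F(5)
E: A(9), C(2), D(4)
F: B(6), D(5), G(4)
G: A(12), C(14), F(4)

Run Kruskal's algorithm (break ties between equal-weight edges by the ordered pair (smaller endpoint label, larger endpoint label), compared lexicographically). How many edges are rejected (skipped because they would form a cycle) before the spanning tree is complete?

1

Sort edges by weight, then run Kruskal:
C—D (2): add — endpoints in different components.
C—E (2): add — endpoints in different components.
D—E (4): skip — D and E already connected.
F—G (4): add — endpoints in different components.
D—F (5): add — endpoints in different components.
B—F (6): add — endpoints in different components.
A—D (8): add — endpoints in different components.
Edges rejected before the tree was complete: 1.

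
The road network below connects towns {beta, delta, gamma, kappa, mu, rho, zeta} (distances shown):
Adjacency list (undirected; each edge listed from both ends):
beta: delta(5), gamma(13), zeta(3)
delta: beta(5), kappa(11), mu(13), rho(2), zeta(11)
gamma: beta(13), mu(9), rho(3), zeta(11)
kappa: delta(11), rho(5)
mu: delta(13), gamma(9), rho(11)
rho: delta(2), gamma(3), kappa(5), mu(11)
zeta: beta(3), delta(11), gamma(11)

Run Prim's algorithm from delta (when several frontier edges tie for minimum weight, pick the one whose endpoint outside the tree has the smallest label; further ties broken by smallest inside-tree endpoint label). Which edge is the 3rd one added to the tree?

Prim, starting at delta.
Step 1: cheapest edge leaving the tree is delta rho (2); add rho.
Step 2: cheapest edge leaving the tree is gamma rho (3); add gamma.
Step 3: cheapest edge leaving the tree is beta delta (5); add beta.
Step 4: cheapest edge leaving the tree is beta zeta (3); add zeta.
Step 5: cheapest edge leaving the tree is kappa rho (5); add kappa.
Step 6: cheapest edge leaving the tree is gamma mu (9); add mu.
The 3rd edge added is beta delta.

beta-delta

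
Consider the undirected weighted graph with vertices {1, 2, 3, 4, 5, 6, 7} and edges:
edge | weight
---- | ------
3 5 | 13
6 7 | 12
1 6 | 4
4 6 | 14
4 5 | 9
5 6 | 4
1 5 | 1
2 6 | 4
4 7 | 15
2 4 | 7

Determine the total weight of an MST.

Prim, starting at 7.
Step 1: frontier [6 7 12, 4 7 15] → take 6 7 (12); add 6.
Step 2: frontier [1 6 4, 2 6 4, 5 6 4, 4 6 14, 4 7 15] → take 1 6 (4); add 1.
Step 3: frontier [1 5 1, 2 6 4, 5 6 4, 4 6 14, 4 7 15] → take 1 5 (1); add 5.
Step 4: frontier [4 5 9, 3 5 13, 2 6 4, 4 6 14, 4 7 15] → take 2 6 (4); add 2.
Step 5: frontier [2 4 7, 4 5 9, 3 5 13, 4 6 14, 4 7 15] → take 2 4 (7); add 4.
Step 6: frontier [3 5 13] → take 3 5 (13); add 3.
MST edges: 6 7, 1 6, 1 5, 2 6, 2 4, 3 5; total weight 12+4+1+4+7+13 = 41.

41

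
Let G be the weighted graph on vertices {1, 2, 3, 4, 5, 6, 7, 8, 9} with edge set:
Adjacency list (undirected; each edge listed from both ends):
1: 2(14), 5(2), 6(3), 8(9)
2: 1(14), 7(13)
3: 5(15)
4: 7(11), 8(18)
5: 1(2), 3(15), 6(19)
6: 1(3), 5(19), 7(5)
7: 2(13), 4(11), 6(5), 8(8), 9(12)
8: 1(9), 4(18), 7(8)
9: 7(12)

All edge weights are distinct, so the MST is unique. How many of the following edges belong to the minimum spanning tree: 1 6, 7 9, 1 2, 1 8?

2

Kruskal: consider edges lightest-first.
1 5 (2): add — endpoints in different components.
1 6 (3): add — endpoints in different components.
6 7 (5): add — endpoints in different components.
7 8 (8): add — endpoints in different components.
1 8 (9): skip — 1 and 8 already connected.
4 7 (11): add — endpoints in different components.
7 9 (12): add — endpoints in different components.
2 7 (13): add — endpoints in different components.
1 2 (14): skip — 1 and 2 already connected.
3 5 (15): add — endpoints in different components.
MST edge set: {1 5, 1 6, 6 7, 7 8, 4 7, 7 9, 2 7, 3 5}.
Of the listed edges, {1 6, 7 9} are in the MST → 2.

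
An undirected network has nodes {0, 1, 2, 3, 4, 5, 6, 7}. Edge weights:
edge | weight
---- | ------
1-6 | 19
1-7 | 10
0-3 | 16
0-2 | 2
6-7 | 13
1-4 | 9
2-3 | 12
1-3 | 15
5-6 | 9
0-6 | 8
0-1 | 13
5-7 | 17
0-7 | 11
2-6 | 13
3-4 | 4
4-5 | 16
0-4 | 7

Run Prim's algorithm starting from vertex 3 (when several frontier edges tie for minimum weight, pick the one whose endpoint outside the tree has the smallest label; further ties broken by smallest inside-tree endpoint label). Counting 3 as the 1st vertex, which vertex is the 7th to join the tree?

5

Prim, starting at 3.
Step 1: cheapest edge leaving the tree is 3-4 (4); add 4.
Step 2: cheapest edge leaving the tree is 0-4 (7); add 0.
Step 3: cheapest edge leaving the tree is 0-2 (2); add 2.
Step 4: cheapest edge leaving the tree is 0-6 (8); add 6.
Step 5: cheapest edge leaving the tree is 1-4 (9); add 1.
Step 6: cheapest edge leaving the tree is 5-6 (9); add 5.
Step 7: cheapest edge leaving the tree is 1-7 (10); add 7.
Vertex order: 3, 4, 0, 2, 6, 1, 5, 7. The 7th vertex is 5.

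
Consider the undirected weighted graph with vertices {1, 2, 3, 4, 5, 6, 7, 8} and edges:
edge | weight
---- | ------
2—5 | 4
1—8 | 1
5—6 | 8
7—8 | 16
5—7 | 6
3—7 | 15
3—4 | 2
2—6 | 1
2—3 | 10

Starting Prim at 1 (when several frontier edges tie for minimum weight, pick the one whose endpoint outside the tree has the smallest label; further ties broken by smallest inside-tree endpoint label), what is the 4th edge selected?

2-5

Grow the tree from 1 using Prim:
Step 1: cheapest edge leaving the tree is 1—8 (1); add 8.
Step 2: cheapest edge leaving the tree is 7—8 (16); add 7.
Step 3: cheapest edge leaving the tree is 5—7 (6); add 5.
Step 4: cheapest edge leaving the tree is 2—5 (4); add 2.
Step 5: cheapest edge leaving the tree is 2—6 (1); add 6.
Step 6: cheapest edge leaving the tree is 2—3 (10); add 3.
Step 7: cheapest edge leaving the tree is 3—4 (2); add 4.
The 4th edge added is 2—5.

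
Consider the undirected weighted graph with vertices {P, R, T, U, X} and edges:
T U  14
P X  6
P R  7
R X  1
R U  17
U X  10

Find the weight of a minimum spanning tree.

31

Sort edges by weight, then run Kruskal:
R X (1): add — endpoints in different components.
P X (6): add — endpoints in different components.
P R (7): skip — R and P already connected.
U X (10): add — endpoints in different components.
T U (14): add — endpoints in different components.
MST edges: R X, P X, U X, T U; total weight 1+6+10+14 = 31.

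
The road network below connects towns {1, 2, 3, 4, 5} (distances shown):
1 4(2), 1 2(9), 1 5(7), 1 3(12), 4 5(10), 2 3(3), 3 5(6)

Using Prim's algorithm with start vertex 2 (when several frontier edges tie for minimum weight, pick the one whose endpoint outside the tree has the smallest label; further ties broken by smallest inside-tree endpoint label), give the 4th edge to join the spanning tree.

Grow the tree from 2 using Prim:
Step 1: cheapest edge leaving the tree is 2 3 (3); add 3.
Step 2: cheapest edge leaving the tree is 3 5 (6); add 5.
Step 3: cheapest edge leaving the tree is 1 5 (7); add 1.
Step 4: cheapest edge leaving the tree is 1 4 (2); add 4.
The 4th edge added is 1 4.

1-4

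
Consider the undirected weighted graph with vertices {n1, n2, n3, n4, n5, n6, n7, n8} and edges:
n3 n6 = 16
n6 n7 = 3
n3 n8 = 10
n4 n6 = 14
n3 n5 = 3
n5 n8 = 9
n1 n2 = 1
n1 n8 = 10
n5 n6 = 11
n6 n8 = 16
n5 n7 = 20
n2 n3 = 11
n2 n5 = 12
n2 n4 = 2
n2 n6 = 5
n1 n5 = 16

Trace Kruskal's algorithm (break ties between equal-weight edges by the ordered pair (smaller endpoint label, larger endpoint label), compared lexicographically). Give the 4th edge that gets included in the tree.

n6-n7

Sort edges by weight, then run Kruskal:
n1 n2 (1): add — endpoints in different components.
n2 n4 (2): add — endpoints in different components.
n3 n5 (3): add — endpoints in different components.
n6 n7 (3): add — endpoints in different components.
n2 n6 (5): add — endpoints in different components.
n5 n8 (9): add — endpoints in different components.
n1 n8 (10): add — endpoints in different components.
The 4th edge added is n6 n7.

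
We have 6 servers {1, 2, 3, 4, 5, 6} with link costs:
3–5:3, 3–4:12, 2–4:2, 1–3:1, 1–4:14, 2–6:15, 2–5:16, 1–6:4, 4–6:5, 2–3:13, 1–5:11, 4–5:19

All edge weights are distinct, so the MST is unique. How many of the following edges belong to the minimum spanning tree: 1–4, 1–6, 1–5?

Sort edges by weight, then run Kruskal:
1–3 (1): add — endpoints in different components.
2–4 (2): add — endpoints in different components.
3–5 (3): add — endpoints in different components.
1–6 (4): add — endpoints in different components.
4–6 (5): add — endpoints in different components.
MST edge set: {1–3, 2–4, 3–5, 1–6, 4–6}.
Of the listed edges, {1–6} are in the MST → 1.

1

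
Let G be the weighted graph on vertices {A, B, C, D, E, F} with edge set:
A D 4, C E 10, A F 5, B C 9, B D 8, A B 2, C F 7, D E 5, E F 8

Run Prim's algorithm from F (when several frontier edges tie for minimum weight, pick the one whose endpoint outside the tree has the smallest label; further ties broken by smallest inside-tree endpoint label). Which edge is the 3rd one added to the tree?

A-D

Prim's algorithm from F:
Step 1: cheapest edge leaving the tree is A F (5); add A.
Step 2: cheapest edge leaving the tree is A B (2); add B.
Step 3: cheapest edge leaving the tree is A D (4); add D.
Step 4: cheapest edge leaving the tree is D E (5); add E.
Step 5: cheapest edge leaving the tree is C F (7); add C.
The 3rd edge added is A D.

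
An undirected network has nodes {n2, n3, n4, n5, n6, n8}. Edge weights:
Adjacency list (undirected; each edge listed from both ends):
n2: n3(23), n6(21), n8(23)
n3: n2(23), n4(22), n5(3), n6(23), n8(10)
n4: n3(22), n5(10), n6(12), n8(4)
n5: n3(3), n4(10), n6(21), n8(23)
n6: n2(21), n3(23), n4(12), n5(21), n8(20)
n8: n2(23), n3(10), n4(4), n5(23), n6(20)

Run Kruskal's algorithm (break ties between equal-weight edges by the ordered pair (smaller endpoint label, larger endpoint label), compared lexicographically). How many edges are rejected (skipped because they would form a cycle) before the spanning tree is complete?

2

Sort edges by weight, then run Kruskal:
n3—n5 (3): add — endpoints in different components.
n4—n8 (4): add — endpoints in different components.
n3—n8 (10): add — endpoints in different components.
n4—n5 (10): skip — n5 and n4 already connected.
n4—n6 (12): add — endpoints in different components.
n6—n8 (20): skip — n6 and n8 already connected.
n2—n6 (21): add — endpoints in different components.
Edges rejected before the tree was complete: 2.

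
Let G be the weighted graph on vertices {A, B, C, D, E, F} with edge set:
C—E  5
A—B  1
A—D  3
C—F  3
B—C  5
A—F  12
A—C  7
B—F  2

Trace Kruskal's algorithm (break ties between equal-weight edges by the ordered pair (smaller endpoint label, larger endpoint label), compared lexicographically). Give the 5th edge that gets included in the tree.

C-E

Sort edges by weight, then run Kruskal:
A—B (1): add. Components now {A,B} {C} {D} {E} {F}
B—F (2): add. Components now {A,B,F} {C} {D} {E}
A—D (3): add. Components now {A,B,D,F} {C} {E}
C—F (3): add. Components now {A,B,C,D,F} {E}
B—C (5): skip — B and C already connected.
C—E (5): add. Components now {A,B,C,D,E,F}
The 5th edge added is C—E.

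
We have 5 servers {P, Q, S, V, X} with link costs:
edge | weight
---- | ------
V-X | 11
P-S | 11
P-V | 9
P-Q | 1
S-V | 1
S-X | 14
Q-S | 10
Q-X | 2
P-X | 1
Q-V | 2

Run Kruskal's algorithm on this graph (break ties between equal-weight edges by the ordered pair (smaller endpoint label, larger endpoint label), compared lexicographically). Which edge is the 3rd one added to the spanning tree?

S-V

Sort edges by weight, then run Kruskal:
P-Q (1): add — endpoints in different components.
P-X (1): add — endpoints in different components.
S-V (1): add — endpoints in different components.
Q-V (2): add — endpoints in different components.
The 3rd edge added is S-V.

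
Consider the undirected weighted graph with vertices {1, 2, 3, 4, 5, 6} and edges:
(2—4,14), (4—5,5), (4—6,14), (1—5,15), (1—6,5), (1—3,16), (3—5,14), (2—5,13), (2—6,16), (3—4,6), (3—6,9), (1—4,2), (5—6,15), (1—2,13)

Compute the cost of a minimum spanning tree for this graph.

31

Sort edges by weight, then run Kruskal:
1—4 (2): add. Components now {1,4} {2} {3} {5} {6}
1—6 (5): add. Components now {1,4,6} {2} {3} {5}
4—5 (5): add. Components now {1,4,5,6} {2} {3}
3—4 (6): add. Components now {1,3,4,5,6} {2}
3—6 (9): skip — 3 and 6 already connected.
1—2 (13): add. Components now {1,2,3,4,5,6}
MST edges: 1—4, 1—6, 4—5, 3—4, 1—2; total weight 2+5+5+6+13 = 31.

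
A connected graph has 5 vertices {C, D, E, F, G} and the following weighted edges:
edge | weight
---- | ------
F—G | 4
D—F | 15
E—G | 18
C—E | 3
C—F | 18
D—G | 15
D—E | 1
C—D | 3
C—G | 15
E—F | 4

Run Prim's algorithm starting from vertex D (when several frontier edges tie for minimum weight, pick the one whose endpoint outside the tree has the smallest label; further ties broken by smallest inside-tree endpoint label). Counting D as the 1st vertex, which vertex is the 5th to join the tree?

G

Prim's algorithm from D:
Step 1: cheapest edge leaving the tree is D—E (1); add E.
Step 2: cheapest edge leaving the tree is C—D (3); add C.
Step 3: cheapest edge leaving the tree is E—F (4); add F.
Step 4: cheapest edge leaving the tree is F—G (4); add G.
Vertex order: D, E, C, F, G. The 5th vertex is G.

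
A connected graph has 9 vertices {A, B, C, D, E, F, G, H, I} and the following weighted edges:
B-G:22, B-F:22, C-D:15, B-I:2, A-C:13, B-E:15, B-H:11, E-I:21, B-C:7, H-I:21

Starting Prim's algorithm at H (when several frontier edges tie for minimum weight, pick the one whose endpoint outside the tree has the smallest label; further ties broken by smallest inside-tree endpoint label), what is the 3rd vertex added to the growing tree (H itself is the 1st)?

I

Prim's algorithm from H:
Step 1: cheapest edge leaving the tree is B-H (11); add B.
Step 2: cheapest edge leaving the tree is B-I (2); add I.
Step 3: cheapest edge leaving the tree is B-C (7); add C.
Step 4: cheapest edge leaving the tree is A-C (13); add A.
Step 5: cheapest edge leaving the tree is C-D (15); add D.
Step 6: cheapest edge leaving the tree is B-E (15); add E.
Step 7: cheapest edge leaving the tree is B-F (22); add F.
Step 8: cheapest edge leaving the tree is B-G (22); add G.
Vertex order: H, B, I, C, A, D, E, F, G. The 3rd vertex is I.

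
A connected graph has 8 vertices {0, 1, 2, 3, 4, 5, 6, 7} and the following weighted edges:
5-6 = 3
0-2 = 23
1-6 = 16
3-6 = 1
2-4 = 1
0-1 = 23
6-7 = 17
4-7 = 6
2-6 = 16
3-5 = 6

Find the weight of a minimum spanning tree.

Kruskal's algorithm — process edges by increasing weight (ties by edge label):
2-4 (1): add — endpoints in different components.
3-6 (1): add — endpoints in different components.
5-6 (3): add — endpoints in different components.
3-5 (6): skip — 3 and 5 already connected.
4-7 (6): add — endpoints in different components.
1-6 (16): add — endpoints in different components.
2-6 (16): add — endpoints in different components.
6-7 (17): skip — 6 and 7 already connected.
0-1 (23): add — endpoints in different components.
MST edges: 2-4, 3-6, 5-6, 4-7, 1-6, 2-6, 0-1; total weight 1+1+3+6+16+16+23 = 66.

66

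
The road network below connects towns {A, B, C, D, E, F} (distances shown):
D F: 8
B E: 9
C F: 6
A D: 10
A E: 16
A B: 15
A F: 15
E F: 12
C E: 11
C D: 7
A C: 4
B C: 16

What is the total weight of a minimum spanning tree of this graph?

37

Kruskal's algorithm — process edges by increasing weight (ties by edge label):
A C (4): add — endpoints in different components.
C F (6): add — endpoints in different components.
C D (7): add — endpoints in different components.
D F (8): skip — D and F already connected.
B E (9): add — endpoints in different components.
A D (10): skip — A and D already connected.
C E (11): add — endpoints in different components.
MST edges: A C, C F, C D, B E, C E; total weight 4+6+7+9+11 = 37.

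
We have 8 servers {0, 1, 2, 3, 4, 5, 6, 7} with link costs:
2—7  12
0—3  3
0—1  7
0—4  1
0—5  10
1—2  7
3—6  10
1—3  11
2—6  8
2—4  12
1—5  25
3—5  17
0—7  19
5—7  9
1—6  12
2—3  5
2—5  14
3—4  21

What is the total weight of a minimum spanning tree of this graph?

43

Prim's algorithm from 6:
Step 1: cheapest edge leaving the tree is 2—6 (8); add 2.
Step 2: cheapest edge leaving the tree is 2—3 (5); add 3.
Step 3: cheapest edge leaving the tree is 0—3 (3); add 0.
Step 4: cheapest edge leaving the tree is 0—4 (1); add 4.
Step 5: cheapest edge leaving the tree is 0—1 (7); add 1.
Step 6: cheapest edge leaving the tree is 0—5 (10); add 5.
Step 7: cheapest edge leaving the tree is 5—7 (9); add 7.
MST edges: 2—6, 2—3, 0—3, 0—4, 0—1, 0—5, 5—7; total weight 8+5+3+1+7+10+9 = 43.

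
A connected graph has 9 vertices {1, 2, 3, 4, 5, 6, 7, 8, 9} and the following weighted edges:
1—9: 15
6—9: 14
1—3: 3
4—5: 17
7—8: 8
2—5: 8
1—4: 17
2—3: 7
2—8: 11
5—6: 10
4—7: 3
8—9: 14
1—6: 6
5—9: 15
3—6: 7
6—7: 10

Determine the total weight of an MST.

59

Sort edges by weight, then run Kruskal:
1—3 (3): add — endpoints in different components.
4—7 (3): add — endpoints in different components.
1—6 (6): add — endpoints in different components.
2—3 (7): add — endpoints in different components.
3—6 (7): skip — 3 and 6 already connected.
2—5 (8): add — endpoints in different components.
7—8 (8): add — endpoints in different components.
5—6 (10): skip — 5 and 6 already connected.
6—7 (10): add — endpoints in different components.
2—8 (11): skip — 2 and 8 already connected.
6—9 (14): add — endpoints in different components.
MST edges: 1—3, 4—7, 1—6, 2—3, 2—5, 7—8, 6—7, 6—9; total weight 3+3+6+7+8+8+10+14 = 59.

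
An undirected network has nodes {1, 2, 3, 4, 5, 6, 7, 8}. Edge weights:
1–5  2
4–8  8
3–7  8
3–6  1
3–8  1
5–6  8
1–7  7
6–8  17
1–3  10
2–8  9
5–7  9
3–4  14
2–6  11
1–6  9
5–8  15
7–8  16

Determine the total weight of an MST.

36

Grow the tree from 1 using Prim:
Step 1: cheapest edge leaving the tree is 1–5 (2); add 5.
Step 2: cheapest edge leaving the tree is 1–7 (7); add 7.
Step 3: cheapest edge leaving the tree is 3–7 (8); add 3.
Step 4: cheapest edge leaving the tree is 3–6 (1); add 6.
Step 5: cheapest edge leaving the tree is 3–8 (1); add 8.
Step 6: cheapest edge leaving the tree is 4–8 (8); add 4.
Step 7: cheapest edge leaving the tree is 2–8 (9); add 2.
MST edges: 1–5, 1–7, 3–7, 3–6, 3–8, 4–8, 2–8; total weight 2+7+8+1+1+8+9 = 36.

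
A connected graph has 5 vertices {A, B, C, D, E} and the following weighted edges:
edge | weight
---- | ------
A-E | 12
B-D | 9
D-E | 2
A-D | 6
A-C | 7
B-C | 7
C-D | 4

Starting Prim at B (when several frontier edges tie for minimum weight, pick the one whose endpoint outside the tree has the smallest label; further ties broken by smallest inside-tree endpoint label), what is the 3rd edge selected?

D-E

Prim, starting at B.
Step 1: frontier [B-C 7, B-D 9] → take B-C (7); add C.
Step 2: frontier [B-D 9, C-D 4, A-C 7] → take C-D (4); add D.
Step 3: frontier [A-C 7, D-E 2, A-D 6] → take D-E (2); add E.
Step 4: frontier [A-C 7, A-D 6, A-E 12] → take A-D (6); add A.
The 3rd edge added is D-E.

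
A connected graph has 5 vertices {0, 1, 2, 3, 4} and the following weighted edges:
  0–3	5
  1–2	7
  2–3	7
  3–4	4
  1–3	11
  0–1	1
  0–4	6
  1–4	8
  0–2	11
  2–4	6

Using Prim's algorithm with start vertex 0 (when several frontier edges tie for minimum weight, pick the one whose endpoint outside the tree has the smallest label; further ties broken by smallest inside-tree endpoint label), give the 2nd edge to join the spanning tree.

Prim, starting at 0.
Step 1: frontier [0–1 1, 0–3 5, 0–4 6, 0–2 11] → take 0–1 (1); add 1.
Step 2: frontier [0–3 5, 0–4 6, 0–2 11, 1–2 7, 1–4 8, 1–3 11] → take 0–3 (5); add 3.
Step 3: frontier [0–4 6, 0–2 11, 1–2 7, 1–4 8, 3–4 4, 2–3 7] → take 3–4 (4); add 4.
Step 4: frontier [0–2 11, 1–2 7, 2–3 7, 2–4 6] → take 2–4 (6); add 2.
The 2nd edge added is 0–3.

0-3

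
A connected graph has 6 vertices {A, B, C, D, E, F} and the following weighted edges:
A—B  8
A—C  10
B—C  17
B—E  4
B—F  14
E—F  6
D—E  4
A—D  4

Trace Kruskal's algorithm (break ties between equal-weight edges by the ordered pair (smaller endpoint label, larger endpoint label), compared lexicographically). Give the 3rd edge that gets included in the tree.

D-E

Kruskal: consider edges lightest-first.
A—D (4): add. Components now {A,D} {B} {C} {E} {F}
B—E (4): add. Components now {A,D} {B,E} {C} {F}
D—E (4): add. Components now {A,B,D,E} {C} {F}
E—F (6): add. Components now {A,B,D,E,F} {C}
A—B (8): skip — A and B already connected.
A—C (10): add. Components now {A,B,C,D,E,F}
The 3rd edge added is D—E.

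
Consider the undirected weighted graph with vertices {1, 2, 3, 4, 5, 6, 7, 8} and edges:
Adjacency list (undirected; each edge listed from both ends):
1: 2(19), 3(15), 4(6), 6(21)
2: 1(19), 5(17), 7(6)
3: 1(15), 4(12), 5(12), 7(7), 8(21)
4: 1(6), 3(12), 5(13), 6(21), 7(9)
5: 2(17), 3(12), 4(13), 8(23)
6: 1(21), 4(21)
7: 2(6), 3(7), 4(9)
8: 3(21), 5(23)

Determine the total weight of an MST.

82

Kruskal's algorithm — process edges by increasing weight (ties by edge label):
1 4 (6): add — endpoints in different components.
2 7 (6): add — endpoints in different components.
3 7 (7): add — endpoints in different components.
4 7 (9): add — endpoints in different components.
3 4 (12): skip — 3 and 4 already connected.
3 5 (12): add — endpoints in different components.
4 5 (13): skip — 4 and 5 already connected.
1 3 (15): skip — 1 and 3 already connected.
2 5 (17): skip — 2 and 5 already connected.
1 2 (19): skip — 1 and 2 already connected.
1 6 (21): add — endpoints in different components.
3 8 (21): add — endpoints in different components.
MST edges: 1 4, 2 7, 3 7, 4 7, 3 5, 1 6, 3 8; total weight 6+6+7+9+12+21+21 = 82.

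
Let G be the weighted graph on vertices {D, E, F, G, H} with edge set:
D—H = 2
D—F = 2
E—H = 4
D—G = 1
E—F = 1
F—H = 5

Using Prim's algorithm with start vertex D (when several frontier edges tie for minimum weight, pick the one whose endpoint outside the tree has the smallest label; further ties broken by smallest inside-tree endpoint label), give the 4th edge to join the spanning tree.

Prim, starting at D.
Step 1: frontier [D—G 1, D—F 2, D—H 2] → take D—G (1); add G.
Step 2: frontier [D—F 2, D—H 2] → take D—F (2); add F.
Step 3: frontier [D—H 2, E—F 1, F—H 5] → take E—F (1); add E.
Step 4: frontier [D—H 2, E—H 4, F—H 5] → take D—H (2); add H.
The 4th edge added is D—H.

D-H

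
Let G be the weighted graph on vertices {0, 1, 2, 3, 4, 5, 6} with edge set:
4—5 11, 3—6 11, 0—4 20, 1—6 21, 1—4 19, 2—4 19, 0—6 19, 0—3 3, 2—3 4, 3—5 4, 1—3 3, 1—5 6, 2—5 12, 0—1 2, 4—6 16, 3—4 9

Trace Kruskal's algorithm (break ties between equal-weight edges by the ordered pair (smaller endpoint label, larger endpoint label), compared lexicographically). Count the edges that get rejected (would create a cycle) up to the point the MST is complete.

2

Kruskal: consider edges lightest-first.
0—1 (2): add — endpoints in different components.
0—3 (3): add — endpoints in different components.
1—3 (3): skip — 1 and 3 already connected.
2—3 (4): add — endpoints in different components.
3—5 (4): add — endpoints in different components.
1—5 (6): skip — 1 and 5 already connected.
3—4 (9): add — endpoints in different components.
3—6 (11): add — endpoints in different components.
Edges rejected before the tree was complete: 2.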